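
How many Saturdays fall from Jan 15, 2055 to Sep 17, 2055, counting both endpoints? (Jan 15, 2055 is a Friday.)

Jan 15, 2055 is a Friday; the first Saturday on or after it is Jan 16, 2055 (1 day later).
From Jan 16, 2055 to Sep 17, 2055: 15 + 28 + 31 + 30 + 31 + 30 + 31 + 31 + 17 = 244 days (rest of Jan, Feb, Mar, Apr, May, Jun, Jul, Aug, Sep).
244 ÷ 7 = 34 full weeks with remainder 6, so 34 more Saturdays after the first → 35.

35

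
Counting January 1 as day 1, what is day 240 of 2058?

2058-08-28

January has 31 days (240 − 31 = 209 remain).
February has 28 days (209 − 28 = 181 remain).
March has 31 days (181 − 31 = 150 remain).
April has 30 days (150 − 30 = 120 remain).
May has 31 days (120 − 31 = 89 remain).
June has 30 days (89 − 30 = 59 remain).
July has 31 days (59 − 31 = 28 remain).
28 into August → August 28.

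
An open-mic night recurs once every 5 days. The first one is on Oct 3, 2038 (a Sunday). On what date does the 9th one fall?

The 9th occurrence is 8 intervals after the first: 8 × 5 = 40 days after Oct 3, 2038.
Oct has 31 days — 28 days to the end of Oct leaves 12.
12 days into Nov → Nov 12, 2038.

Nov 12, 2038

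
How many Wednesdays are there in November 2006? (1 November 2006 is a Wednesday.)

5

1 November 2006 is a Wednesday; the first Wednesday on or after it is 1 November 2006.
From 1 November 2006 to 30 November 2006 is 30 − 1 = 29 days.
29 ÷ 7 = 4 full weeks with remainder 1, so 4 more Wednesdays after the first → 5.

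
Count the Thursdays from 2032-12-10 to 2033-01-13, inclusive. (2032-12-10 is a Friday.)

2032-12-10 is a Friday; the first Thursday on or after it is 2032-12-16 (6 days later).
From 2032-12-16 to 2033-01-13: 15 + 13 = 28 days (rest of December, January).
28 ÷ 7 = 4 full weeks with remainder 0, so 4 more Thursdays after the first → 5.

5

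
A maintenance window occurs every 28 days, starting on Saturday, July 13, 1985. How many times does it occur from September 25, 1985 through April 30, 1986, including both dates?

8

Occurrences land 28·i days after July 13, 1985 for i = 0, 1, 2, …
September 25, 1985 is 74 days after the start; 74 ÷ 28 = 2 remainder 18; since the remainder is 18, round up to i = 3. First occurrence in the window: #4 on October 5, 1985 (3×28 = 84 days in).
April 30, 1986 is 291 days after the start; 291 ÷ 28 = 10 remainder 11. Last occurrence in the window: #11 on April 19, 1986.
Occurrences #4 through #11: 8 in total.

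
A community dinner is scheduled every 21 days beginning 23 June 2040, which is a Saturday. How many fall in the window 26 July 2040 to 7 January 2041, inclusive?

8

Occurrences land 21·i days after 23 June 2040 for i = 0, 1, 2, …
26 July 2040 is 33 days after the start; 33 ÷ 21 = 1 remainder 12; since the remainder is 12, round up to i = 2. First occurrence in the window: #3 on 4 August 2040 (2×21 = 42 days in).
7 January 2041 is 198 days after the start; 198 ÷ 21 = 9 remainder 9. Last occurrence in the window: #10 on 29 December 2040.
Occurrences #3 through #10: 8 in total.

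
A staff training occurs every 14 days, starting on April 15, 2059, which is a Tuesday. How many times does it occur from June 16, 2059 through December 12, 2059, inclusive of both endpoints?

Occurrences land 14·i days after April 15, 2059 for i = 0, 1, 2, …
June 16, 2059 is 62 days after the start; 62 ÷ 14 = 4 remainder 6; since the remainder is 6, round up to i = 5. First occurrence in the window: #6 on June 24, 2059 (5×14 = 70 days in).
December 12, 2059 is 241 days after the start; 241 ÷ 14 = 17 remainder 3. Last occurrence in the window: #18 on December 9, 2059.
Occurrences #6 through #18: 13 in total.

13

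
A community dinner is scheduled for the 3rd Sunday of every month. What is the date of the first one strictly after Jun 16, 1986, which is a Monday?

Jun 1986 starts on a Sunday; its first Sunday is the 1st, so the 3rd Sunday is the 15th — Jun 15, 1986.
That is not after Jun 16, 1986, so look at Jul 1986.
Jul 1986 starts on a Tuesday; its first Sunday is the 6th, so the 3rd Sunday is the 20th — Jul 20, 1986.

Jul 20, 1986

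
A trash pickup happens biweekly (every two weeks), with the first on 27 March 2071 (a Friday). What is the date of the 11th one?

14 August 2071

The 11th occurrence is 10 intervals after the first: 10 × 14 = 140 days after 27 March 2071.
March has 31 days — 4 days to the end of March leaves 136.
April has 30 days (106 left).
May has 31 days (75 left).
June has 30 days (45 left).
July has 31 days (14 left).
14 days into August → 14 August 2071.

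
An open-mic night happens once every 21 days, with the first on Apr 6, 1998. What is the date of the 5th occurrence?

The 5th occurrence is 4 intervals after the first: 4 × 21 = 84 days after Apr 6, 1998.
Apr has 30 days — 24 days to the end of Apr leaves 60.
May has 31 days (29 left).
29 days into Jun → Jun 29, 1998.

Jun 29, 1998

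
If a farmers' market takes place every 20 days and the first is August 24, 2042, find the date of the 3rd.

The 3rd occurrence is 2 intervals after the first: 2 × 20 = 40 days after August 24, 2042.
August has 31 days — 7 days to the end of August leaves 33.
September has 30 days (3 left).
3 days into October → October 3, 2042.

October 3, 2042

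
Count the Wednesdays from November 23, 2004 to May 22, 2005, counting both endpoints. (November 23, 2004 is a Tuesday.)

26

November 23, 2004 is a Tuesday; the first Wednesday on or after it is November 24, 2004 (1 day later).
From November 24, 2004 to May 22, 2005: 6 + 31 + 31 + 28 + 31 + 30 + 22 = 179 days (rest of November, December, January, February, March, April, May).
179 ÷ 7 = 25 full weeks with remainder 4, so 25 more Wednesdays after the first → 26.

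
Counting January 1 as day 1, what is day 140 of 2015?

20 May 2015

January has 31 days (140 − 31 = 109 remain).
February has 28 days (109 − 28 = 81 remain).
March has 31 days (81 − 31 = 50 remain).
April has 30 days (50 − 30 = 20 remain).
20 into May → May 20.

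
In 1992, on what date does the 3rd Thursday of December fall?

December 1992 begins on a Tuesday, so the first Thursday is December 3 (2 days later).
The 3rd Thursday is 2 weeks later: 3 + 14 = 17.

17 December 1992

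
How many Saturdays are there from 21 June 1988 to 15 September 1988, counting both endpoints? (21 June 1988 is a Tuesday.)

12

21 June 1988 is a Tuesday; the first Saturday on or after it is 25 June 1988 (4 days later).
From 25 June 1988 to 15 September 1988: 5 + 31 + 31 + 15 = 82 days (rest of June, July, August, September).
82 ÷ 7 = 11 full weeks with remainder 5, so 11 more Saturdays after the first → 12.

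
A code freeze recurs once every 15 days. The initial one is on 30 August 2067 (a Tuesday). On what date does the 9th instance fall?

28 December 2067

The 9th occurrence is 8 intervals after the first: 8 × 15 = 120 days after 30 August 2067.
August has 31 days — 1 day to the end of August leaves 119.
September has 30 days (89 left).
October has 31 days (58 left).
November has 30 days (28 left).
28 days into December → 28 December 2067.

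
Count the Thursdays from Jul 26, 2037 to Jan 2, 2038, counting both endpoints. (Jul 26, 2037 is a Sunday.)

23

Jul 26, 2037 is a Sunday; the first Thursday on or after it is Jul 30, 2037 (4 days later).
From Jul 30, 2037 to Jan 2, 2038: 1 + 31 + 30 + 31 + 30 + 31 + 2 = 156 days (rest of Jul, Aug, Sep, Oct, Nov, Dec, Jan).
156 ÷ 7 = 22 full weeks with remainder 2, so 22 more Thursdays after the first → 23.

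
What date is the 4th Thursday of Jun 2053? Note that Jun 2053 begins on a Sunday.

Jun 2053 begins on a Sunday, so the first Thursday is Jun 5 (4 days later).
The 4th Thursday is 3 weeks later: 5 + 21 = 26.

Jun 26, 2053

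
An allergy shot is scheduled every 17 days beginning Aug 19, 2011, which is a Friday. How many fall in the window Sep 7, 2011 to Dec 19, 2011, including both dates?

Occurrences land 17·i days after Aug 19, 2011 for i = 0, 1, 2, …
Sep 7, 2011 is 19 days after the start; 19 ÷ 17 = 1 remainder 2; since the remainder is 2, round up to i = 2. First occurrence in the window: #3 on Sep 22, 2011 (2×17 = 34 days in).
Dec 19, 2011 is 122 days after the start; 122 ÷ 17 = 7 remainder 3. Last occurrence in the window: #8 on Dec 16, 2011.
Occurrences #3 through #8: 6 in total.

6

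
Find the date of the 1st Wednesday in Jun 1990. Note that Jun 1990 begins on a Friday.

Jun 1990 begins on a Friday, so the first Wednesday is Jun 6 (5 days later).

Jun 6, 1990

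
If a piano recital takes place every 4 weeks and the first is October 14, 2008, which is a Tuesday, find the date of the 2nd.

November 11, 2008

The 2nd occurrence is 1 interval after the first: 1 × 28 = 28 days after October 14, 2008.
October has 31 days — 17 days to the end of October leaves 11.
11 days into November → November 11, 2008.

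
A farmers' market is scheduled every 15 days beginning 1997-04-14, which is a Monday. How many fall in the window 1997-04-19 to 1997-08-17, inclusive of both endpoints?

8

Occurrences land 15·i days after 1997-04-14 for i = 0, 1, 2, …
1997-04-19 is 5 days after the start; 5 ÷ 15 = 0 remainder 5; since the remainder is 5, round up to i = 1. First occurrence in the window: #2 on 1997-04-29 (1×15 = 15 days in).
1997-08-17 is 125 days after the start; 125 ÷ 15 = 8 remainder 5. Last occurrence in the window: #9 on 1997-08-12.
Occurrences #2 through #9: 8 in total.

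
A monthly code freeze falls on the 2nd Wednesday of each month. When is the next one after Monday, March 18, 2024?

April 10, 2024

March 2024 starts on a Friday; its first Wednesday is the 6th, so the 2nd Wednesday is the 13th — March 13, 2024.
That is not after March 18, 2024, so look at April 2024.
April 2024 starts on a Monday; its first Wednesday is the 3rd, so the 2nd Wednesday is the 10th — April 10, 2024.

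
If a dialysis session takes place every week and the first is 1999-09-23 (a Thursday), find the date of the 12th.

The 12th occurrence is 11 intervals after the first: 11 × 7 = 77 days after 1999-09-23.
September has 30 days — 7 days to the end of September leaves 70.
October has 31 days (39 left).
November has 30 days (9 left).
9 days into December → 1999-12-09.

1999-12-09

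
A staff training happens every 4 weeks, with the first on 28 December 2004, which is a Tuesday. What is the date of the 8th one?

12 July 2005

The 8th occurrence is 7 intervals after the first: 7 × 28 = 196 days after 28 December 2004.
December has 31 days — 3 days to the end of December leaves 193.
January has 31 days (162 left).
February has 28 days (134 left).
March has 31 days (103 left).
April has 30 days (73 left).
May has 31 days (42 left).
June has 30 days (12 left).
12 days into July → 12 July 2005.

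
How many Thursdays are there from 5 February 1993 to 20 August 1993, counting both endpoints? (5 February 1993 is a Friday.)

5 February 1993 is a Friday; the first Thursday on or after it is 11 February 1993 (6 days later).
From 11 February 1993 to 20 August 1993: 17 + 31 + 30 + 31 + 30 + 31 + 20 = 190 days (rest of February, March, April, May, June, July, August).
190 ÷ 7 = 27 full weeks with remainder 1, so 27 more Thursdays after the first → 28.

28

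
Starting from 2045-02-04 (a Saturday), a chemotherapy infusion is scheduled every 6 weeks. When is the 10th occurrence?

2046-02-17

The 10th occurrence is 9 intervals after the first: 9 × 42 = 378 days after 2045-02-04.
February has 28 days — 24 days to the end of February leaves 354.
March has 31 days (323 left).
April has 30 days (293 left).
May has 31 days (262 left).
June has 30 days (232 left).
July has 31 days (201 left).
August has 31 days (170 left).
September has 30 days (140 left).
October has 31 days (109 left).
November has 30 days (79 left).
December has 31 days (48 left).
January has 31 days (17 left).
17 days into February → 2046-02-17.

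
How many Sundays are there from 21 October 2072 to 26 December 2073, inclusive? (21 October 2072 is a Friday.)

21 October 2072 is a Friday; the first Sunday on or after it is 23 October 2072 (2 days later).
From 23 October 2072 to 26 December 2073: 69 + 360 = 429 days (rest of 2072, to 26 December 2073 in 2073).
429 ÷ 7 = 61 full weeks with remainder 2, so 61 more Sundays after the first → 62.

62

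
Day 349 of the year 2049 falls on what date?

December 15, 2049

January has 31 days (349 − 31 = 318 remain).
February has 28 days (318 − 28 = 290 remain).
March has 31 days (290 − 31 = 259 remain).
April has 30 days (259 − 30 = 229 remain).
May has 31 days (229 − 31 = 198 remain).
June has 30 days (198 − 30 = 168 remain).
July has 31 days (168 − 31 = 137 remain).
August has 31 days (137 − 31 = 106 remain).
September has 30 days (106 − 30 = 76 remain).
October has 31 days (76 − 31 = 45 remain).
November has 30 days (45 − 30 = 15 remain).
15 into December → December 15.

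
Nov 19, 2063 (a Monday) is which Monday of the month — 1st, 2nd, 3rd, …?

3rd

Day 19 falls in week ⌈19/7⌉ of the month.
Days 1–7 hold the 1st Monday, 8–14 the 2nd, 15–21 the 3rd, 22–28 the 4th, 29–31 the 5th.
19 is in the range for the 3rd.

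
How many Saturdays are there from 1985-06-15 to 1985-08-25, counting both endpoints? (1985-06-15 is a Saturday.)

11

1985-06-15 is a Saturday; the first Saturday on or after it is 1985-06-15.
From 1985-06-15 to 1985-08-25: 15 + 31 + 25 = 71 days (rest of June, July, August).
71 ÷ 7 = 10 full weeks with remainder 1, so 10 more Saturdays after the first → 11.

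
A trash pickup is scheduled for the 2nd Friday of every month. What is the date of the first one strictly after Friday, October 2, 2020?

October 9, 2020

October 2020 starts on a Thursday; its first Friday is the 2nd, so the 2nd Friday is the 9th — October 9, 2020.
October 9, 2020 is after October 2, 2020, so that is the next one.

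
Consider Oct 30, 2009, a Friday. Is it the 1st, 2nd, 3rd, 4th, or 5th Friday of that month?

Day 30 falls in week ⌈30/7⌉ of the month.
Days 1–7 hold the 1st Friday, 8–14 the 2nd, 15–21 the 3rd, 22–28 the 4th, 29–31 the 5th.
30 is in the range for the 5th.

5th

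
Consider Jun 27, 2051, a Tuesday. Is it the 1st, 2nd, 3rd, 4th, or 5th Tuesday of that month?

Day 27 falls in week ⌈27/7⌉ of the month.
Days 1–7 hold the 1st Tuesday, 8–14 the 2nd, 15–21 the 3rd, 22–28 the 4th, 29–31 the 5th.
27 is in the range for the 4th.

4th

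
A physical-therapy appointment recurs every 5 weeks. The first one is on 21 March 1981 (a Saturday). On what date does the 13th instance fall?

15 May 1982

The 13th occurrence is 12 intervals after the first: 12 × 35 = 420 days after 21 March 1981.
March has 31 days — 10 days to the end of March leaves 410.
From end of March to end of 1981 is 275 days (135 left).
January has 31 days (104 left).
February has 28 days (76 left).
March has 31 days (45 left).
April has 30 days (15 left).
15 days into May → 15 May 1982.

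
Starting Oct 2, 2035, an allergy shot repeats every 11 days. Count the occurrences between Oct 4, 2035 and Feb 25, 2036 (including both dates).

13

Occurrences land 11·i days after Oct 2, 2035 for i = 0, 1, 2, …
Oct 4, 2035 is 2 days after the start; 2 ÷ 11 = 0 remainder 2; since the remainder is 2, round up to i = 1. First occurrence in the window: #2 on Oct 13, 2035 (1×11 = 11 days in).
Feb 25, 2036 is 146 days after the start; 146 ÷ 11 = 13 remainder 3. Last occurrence in the window: #14 on Feb 22, 2036.
Occurrences #2 through #14: 13 in total.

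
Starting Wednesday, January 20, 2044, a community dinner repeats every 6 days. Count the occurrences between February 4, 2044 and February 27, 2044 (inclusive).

4

Occurrences land 6·i days after January 20, 2044 for i = 0, 1, 2, …
February 4, 2044 is 15 days after the start; 15 ÷ 6 = 2 remainder 3; since the remainder is 3, round up to i = 3. First occurrence in the window: #4 on February 7, 2044 (3×6 = 18 days in).
February 27, 2044 is 38 days after the start; 38 ÷ 6 = 6 remainder 2. Last occurrence in the window: #7 on February 25, 2044.
Occurrences #4 through #7: 4 in total.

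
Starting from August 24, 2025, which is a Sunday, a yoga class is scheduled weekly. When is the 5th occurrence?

September 21, 2025

The 5th occurrence is 4 intervals after the first: 4 × 7 = 28 days after August 24, 2025.
August has 31 days — 7 days to the end of August leaves 21.
21 days into September → September 21, 2025.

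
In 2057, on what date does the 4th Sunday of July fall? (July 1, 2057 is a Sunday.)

July 22, 2057

July 2057 begins on a Sunday, so the first Sunday is July 1.
The 4th Sunday is 3 weeks later: 1 + 21 = 22.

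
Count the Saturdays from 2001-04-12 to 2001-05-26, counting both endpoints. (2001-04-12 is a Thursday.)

2001-04-12 is a Thursday; the first Saturday on or after it is 2001-04-14 (2 days later).
From 2001-04-14 to 2001-05-26: 16 + 26 = 42 days (rest of April, May).
42 ÷ 7 = 6 full weeks with remainder 0, so 6 more Saturdays after the first → 7.

7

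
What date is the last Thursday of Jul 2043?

Jul 30, 2043

Jul 2043 begins on a Wednesday, so the first Thursday is Jul 2 (1 day later).
Jul 2043 has 31 days. Adding weeks: 2, 9, 16, 23, 30 — the last one ≤ 31 is the 30th.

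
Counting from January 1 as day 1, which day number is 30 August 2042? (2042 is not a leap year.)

242

Days in months before August: 31 + 28 + 31 + 30 + 31 + 30 + 31 = 212.
Plus 30 days into August → day 242.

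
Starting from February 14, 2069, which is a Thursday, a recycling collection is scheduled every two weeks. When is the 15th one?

August 29, 2069

The 15th occurrence is 14 intervals after the first: 14 × 14 = 196 days after February 14, 2069.
February has 28 days — 14 days to the end of February leaves 182.
March has 31 days (151 left).
April has 30 days (121 left).
May has 31 days (90 left).
June has 30 days (60 left).
July has 31 days (29 left).
29 days into August → August 29, 2069.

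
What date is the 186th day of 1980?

January has 31 days (186 − 31 = 155 remain).
February has 29 days (155 − 29 = 126 remain).
March has 31 days (126 − 31 = 95 remain).
April has 30 days (95 − 30 = 65 remain).
May has 31 days (65 − 31 = 34 remain).
June has 30 days (34 − 30 = 4 remain).
4 into July → July 4.

1980-07-04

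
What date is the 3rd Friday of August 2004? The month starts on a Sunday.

August 2004 begins on a Sunday, so the first Friday is August 6 (5 days later).
The 3rd Friday is 2 weeks later: 6 + 14 = 20.

20 August 2004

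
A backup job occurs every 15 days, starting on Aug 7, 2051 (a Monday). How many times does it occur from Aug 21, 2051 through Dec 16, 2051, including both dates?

Occurrences land 15·i days after Aug 7, 2051 for i = 0, 1, 2, …
Aug 21, 2051 is 14 days after the start; 14 ÷ 15 = 0 remainder 14; since the remainder is 14, round up to i = 1. First occurrence in the window: #2 on Aug 22, 2051 (1×15 = 15 days in).
Dec 16, 2051 is 131 days after the start; 131 ÷ 15 = 8 remainder 11. Last occurrence in the window: #9 on Dec 5, 2051.
Occurrences #2 through #9: 8 in total.

8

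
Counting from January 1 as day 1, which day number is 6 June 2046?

Days in months before June: 31 + 28 + 31 + 30 + 31 = 151.
Plus 6 days into June → day 157.

157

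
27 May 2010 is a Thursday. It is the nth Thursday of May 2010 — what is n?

4th

Day 27 falls in week ⌈27/7⌉ of the month.
Days 1–7 hold the 1st Thursday, 8–14 the 2nd, 15–21 the 3rd, 22–28 the 4th, 29–31 the 5th.
27 is in the range for the 4th.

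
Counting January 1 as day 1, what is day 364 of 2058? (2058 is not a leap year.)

January has 31 days (364 − 31 = 333 remain).
February has 28 days (333 − 28 = 305 remain).
March has 31 days (305 − 31 = 274 remain).
April has 30 days (274 − 30 = 244 remain).
May has 31 days (244 − 31 = 213 remain).
June has 30 days (213 − 30 = 183 remain).
July has 31 days (183 − 31 = 152 remain).
August has 31 days (152 − 31 = 121 remain).
September has 30 days (121 − 30 = 91 remain).
October has 31 days (91 − 31 = 60 remain).
November has 30 days (60 − 30 = 30 remain).
30 into December → December 30.

30 December 2058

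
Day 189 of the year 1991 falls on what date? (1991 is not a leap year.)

Jan has 31 days (189 − 31 = 158 remain).
Feb has 28 days (158 − 28 = 130 remain).
Mar has 31 days (130 − 31 = 99 remain).
Apr has 30 days (99 − 30 = 69 remain).
May has 31 days (69 − 31 = 38 remain).
Jun has 30 days (38 − 30 = 8 remain).
8 into Jul → Jul 8.

Jul 8, 1991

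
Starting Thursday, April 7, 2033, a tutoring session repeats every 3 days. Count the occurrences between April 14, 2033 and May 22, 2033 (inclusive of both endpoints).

Occurrences land 3·i days after April 7, 2033 for i = 0, 1, 2, …
April 14, 2033 is 7 days after the start; 7 ÷ 3 = 2 remainder 1; since the remainder is 1, round up to i = 3. First occurrence in the window: #4 on April 16, 2033 (3×3 = 9 days in).
May 22, 2033 is 45 days after the start; 45 ÷ 3 = 15 remainder 0. Last occurrence in the window: #16 on May 22, 2033.
Occurrences #4 through #16: 13 in total.

13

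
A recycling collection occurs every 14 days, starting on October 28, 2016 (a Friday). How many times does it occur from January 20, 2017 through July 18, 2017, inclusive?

13

Occurrences land 14·i days after October 28, 2016 for i = 0, 1, 2, …
January 20, 2017 is 84 days after the start; 84 ÷ 14 = 6 remainder 0. First occurrence in the window: #7 on January 20, 2017 (6×14 = 84 days in).
July 18, 2017 is 263 days after the start; 263 ÷ 14 = 18 remainder 11. Last occurrence in the window: #19 on July 7, 2017.
Occurrences #7 through #19: 13 in total.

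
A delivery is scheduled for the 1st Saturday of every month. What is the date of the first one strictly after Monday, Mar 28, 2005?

Apr 2, 2005

Mar 2005 starts on a Tuesday, so its 1st Saturday is Mar 5, 2005 (4 days in).
That is not after Mar 28, 2005, so look at Apr 2005.
Apr 2005 starts on a Friday, so its 1st Saturday is Apr 2, 2005 (1 day in).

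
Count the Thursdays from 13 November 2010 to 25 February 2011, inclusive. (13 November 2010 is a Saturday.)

15

13 November 2010 is a Saturday; the first Thursday on or after it is 18 November 2010 (5 days later).
From 18 November 2010 to 25 February 2011: 12 + 31 + 31 + 25 = 99 days (rest of November, December, January, February).
99 ÷ 7 = 14 full weeks with remainder 1, so 14 more Thursdays after the first → 15.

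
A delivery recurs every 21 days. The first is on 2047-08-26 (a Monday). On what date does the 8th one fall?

2048-01-20

The 8th occurrence is 7 intervals after the first: 7 × 21 = 147 days after 2047-08-26.
August has 31 days — 5 days to the end of August leaves 142.
September has 30 days (112 left).
October has 31 days (81 left).
November has 30 days (51 left).
December has 31 days (20 left).
20 days into January → 2048-01-20.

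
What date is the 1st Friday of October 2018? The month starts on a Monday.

October 2018 begins on a Monday, so the first Friday is October 5 (4 days later).

5 October 2018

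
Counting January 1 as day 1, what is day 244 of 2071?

Jan has 31 days (244 − 31 = 213 remain).
Feb has 28 days (213 − 28 = 185 remain).
Mar has 31 days (185 − 31 = 154 remain).
Apr has 30 days (154 − 30 = 124 remain).
May has 31 days (124 − 31 = 93 remain).
Jun has 30 days (93 − 30 = 63 remain).
Jul has 31 days (63 − 31 = 32 remain).
Aug has 31 days (32 − 31 = 1 remain).
1 into Sep → Sep 1.

Sep 1, 2071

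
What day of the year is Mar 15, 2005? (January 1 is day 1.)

74

Days in months before Mar: 31 + 28 = 59.
Plus 15 days into Mar → day 74.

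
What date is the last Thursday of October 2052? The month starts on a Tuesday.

31 October 2052

October 2052 begins on a Tuesday, so the first Thursday is October 3 (2 days later).
October 2052 has 31 days. Adding weeks: 3, 10, 17, 24, 31 — the last one ≤ 31 is the 31st.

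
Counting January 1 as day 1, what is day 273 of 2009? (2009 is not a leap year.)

September 30, 2009

January has 31 days (273 − 31 = 242 remain).
February has 28 days (242 − 28 = 214 remain).
March has 31 days (214 − 31 = 183 remain).
April has 30 days (183 − 30 = 153 remain).
May has 31 days (153 − 31 = 122 remain).
June has 30 days (122 − 30 = 92 remain).
July has 31 days (92 − 31 = 61 remain).
August has 31 days (61 − 31 = 30 remain).
30 into September → September 30.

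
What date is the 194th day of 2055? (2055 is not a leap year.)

January has 31 days (194 − 31 = 163 remain).
February has 28 days (163 − 28 = 135 remain).
March has 31 days (135 − 31 = 104 remain).
April has 30 days (104 − 30 = 74 remain).
May has 31 days (74 − 31 = 43 remain).
June has 30 days (43 − 30 = 13 remain).
13 into July → July 13.

2055-07-13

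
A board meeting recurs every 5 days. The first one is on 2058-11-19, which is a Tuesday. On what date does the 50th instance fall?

2059-07-22

The 50th occurrence is 49 intervals after the first: 49 × 5 = 245 days after 2058-11-19.
November has 30 days — 11 days to the end of November leaves 234.
December has 31 days (203 left).
January has 31 days (172 left).
February has 28 days (144 left).
March has 31 days (113 left).
April has 30 days (83 left).
May has 31 days (52 left).
June has 30 days (22 left).
22 days into July → 2059-07-22.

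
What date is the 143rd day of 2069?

23 May 2069

January has 31 days (143 − 31 = 112 remain).
February has 28 days (112 − 28 = 84 remain).
March has 31 days (84 − 31 = 53 remain).
April has 30 days (53 − 30 = 23 remain).
23 into May → May 23.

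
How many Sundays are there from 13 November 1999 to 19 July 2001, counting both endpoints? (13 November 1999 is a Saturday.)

88

13 November 1999 is a Saturday; the first Sunday on or after it is 14 November 1999 (1 day later).
From 14 November 1999 to 19 July 2001: 47 + 366 + 200 = 613 days (rest of 1999, 2000, to 19 July 2001 in 2001).
613 ÷ 7 = 87 full weeks with remainder 4, so 87 more Sundays after the first → 88.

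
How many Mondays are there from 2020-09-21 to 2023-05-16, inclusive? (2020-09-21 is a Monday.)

139

2020-09-21 is a Monday; the first Monday on or after it is 2020-09-21.
From 2020-09-21 to 2023-05-16: 101 + 365 + 365 + 136 = 967 days (rest of 2020, 2021, 2022, to 2023-05-16 in 2023).
967 ÷ 7 = 138 full weeks with remainder 1, so 138 more Mondays after the first → 139.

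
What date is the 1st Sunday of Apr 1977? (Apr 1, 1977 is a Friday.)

Apr 1977 begins on a Friday, so the first Sunday is Apr 3 (2 days later).

Apr 3, 1977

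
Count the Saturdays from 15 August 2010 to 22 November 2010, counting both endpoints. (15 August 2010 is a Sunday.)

14

15 August 2010 is a Sunday; the first Saturday on or after it is 21 August 2010 (6 days later).
From 21 August 2010 to 22 November 2010: 10 + 30 + 31 + 22 = 93 days (rest of August, September, October, November).
93 ÷ 7 = 13 full weeks with remainder 2, so 13 more Saturdays after the first → 14.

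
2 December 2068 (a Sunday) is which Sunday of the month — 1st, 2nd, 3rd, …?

Day 2 falls in week ⌈2/7⌉ of the month.
Days 1–7 hold the 1st Sunday, 8–14 the 2nd, 15–21 the 3rd, 22–28 the 4th, 29–31 the 5th.
2 is in the range for the 1st.

1st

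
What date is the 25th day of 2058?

25 into Jan → Jan 25.

Jan 25, 2058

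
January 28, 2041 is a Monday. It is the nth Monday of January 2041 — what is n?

4th

Day 28 falls in week ⌈28/7⌉ of the month.
Days 1–7 hold the 1st Monday, 8–14 the 2nd, 15–21 the 3rd, 22–28 the 4th, 29–31 the 5th.
28 is in the range for the 4th.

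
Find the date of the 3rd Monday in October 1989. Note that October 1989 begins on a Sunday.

1989-10-16

October 1989 begins on a Sunday, so the first Monday is October 2 (1 day later).
The 3rd Monday is 2 weeks later: 2 + 14 = 16.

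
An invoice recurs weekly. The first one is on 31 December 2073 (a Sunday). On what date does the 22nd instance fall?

The 22nd occurrence is 21 intervals after the first: 21 × 7 = 147 days after 31 December 2073.
December has 31 days — 0 days to the end of December leaves 147.
January has 31 days (116 left).
February has 28 days (88 left).
March has 31 days (57 left).
April has 30 days (27 left).
27 days into May → 27 May 2074.

27 May 2074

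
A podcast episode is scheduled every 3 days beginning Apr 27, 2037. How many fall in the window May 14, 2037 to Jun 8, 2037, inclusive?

Occurrences land 3·i days after Apr 27, 2037 for i = 0, 1, 2, …
May 14, 2037 is 17 days after the start; 17 ÷ 3 = 5 remainder 2; since the remainder is 2, round up to i = 6. First occurrence in the window: #7 on May 15, 2037 (6×3 = 18 days in).
Jun 8, 2037 is 42 days after the start; 42 ÷ 3 = 14 remainder 0. Last occurrence in the window: #15 on Jun 8, 2037.
Occurrences #7 through #15: 9 in total.

9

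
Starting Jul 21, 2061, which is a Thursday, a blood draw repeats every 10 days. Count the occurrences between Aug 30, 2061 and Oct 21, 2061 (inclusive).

6

Occurrences land 10·i days after Jul 21, 2061 for i = 0, 1, 2, …
Aug 30, 2061 is 40 days after the start; 40 ÷ 10 = 4 remainder 0. First occurrence in the window: #5 on Aug 30, 2061 (4×10 = 40 days in).
Oct 21, 2061 is 92 days after the start; 92 ÷ 10 = 9 remainder 2. Last occurrence in the window: #10 on Oct 19, 2061.
Occurrences #5 through #10: 6 in total.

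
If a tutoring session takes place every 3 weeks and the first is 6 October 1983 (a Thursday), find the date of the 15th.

The 15th occurrence is 14 intervals after the first: 14 × 21 = 294 days after 6 October 1983.
October has 31 days — 25 days to the end of October leaves 269.
November has 30 days (239 left).
December has 31 days (208 left).
January has 31 days (177 left).
February has 29 days (148 left).
March has 31 days (117 left).
April has 30 days (87 left).
May has 31 days (56 left).
June has 30 days (26 left).
26 days into July → 26 July 1984.

26 July 1984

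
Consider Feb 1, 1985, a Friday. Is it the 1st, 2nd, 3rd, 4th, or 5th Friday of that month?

1st

Day 1 falls in week ⌈1/7⌉ of the month.
Days 1–7 hold the 1st Friday, 8–14 the 2nd, 15–21 the 3rd, 22–28 the 4th, 29–31 the 5th.
1 is in the range for the 1st.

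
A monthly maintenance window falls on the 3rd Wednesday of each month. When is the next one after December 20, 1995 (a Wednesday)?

January 17, 1996

December 1995 starts on a Friday; its first Wednesday is the 6th, so the 3rd Wednesday is the 20th — December 20, 1995.
That is not after December 20, 1995, so look at January 1996.
January 1996 starts on a Monday; its first Wednesday is the 3rd, so the 3rd Wednesday is the 17th — January 17, 1996.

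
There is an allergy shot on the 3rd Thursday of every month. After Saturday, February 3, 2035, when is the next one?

February 15, 2035

February 2035 starts on a Thursday; its first Thursday is the 1st, so the 3rd Thursday is the 15th — February 15, 2035.
February 15, 2035 is after February 3, 2035, so that is the next one.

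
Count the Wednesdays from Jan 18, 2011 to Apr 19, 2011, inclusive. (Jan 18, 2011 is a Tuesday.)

13

Jan 18, 2011 is a Tuesday; the first Wednesday on or after it is Jan 19, 2011 (1 day later).
From Jan 19, 2011 to Apr 19, 2011: 12 + 28 + 31 + 19 = 90 days (rest of Jan, Feb, Mar, Apr).
90 ÷ 7 = 12 full weeks with remainder 6, so 12 more Wednesdays after the first → 13.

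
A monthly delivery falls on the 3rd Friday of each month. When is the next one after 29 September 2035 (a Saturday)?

September 2035 starts on a Saturday; its first Friday is the 7th, so the 3rd Friday is the 21st — 21 September 2035.
That is not after 29 September 2035, so look at October 2035.
October 2035 starts on a Monday; its first Friday is the 5th, so the 3rd Friday is the 19th — 19 October 2035.

19 October 2035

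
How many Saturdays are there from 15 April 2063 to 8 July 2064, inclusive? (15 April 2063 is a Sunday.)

64

15 April 2063 is a Sunday; the first Saturday on or after it is 21 April 2063 (6 days later).
From 21 April 2063 to 8 July 2064: 254 + 190 = 444 days (rest of 2063, to 8 July 2064 in 2064).
444 ÷ 7 = 63 full weeks with remainder 3, so 63 more Saturdays after the first → 64.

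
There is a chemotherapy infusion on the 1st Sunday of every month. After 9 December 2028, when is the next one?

7 January 2029

December 2028 starts on a Friday, so its 1st Sunday is 3 December 2028 (2 days in).
That is not after 9 December 2028, so look at January 2029.
January 2029 starts on a Monday, so its 1st Sunday is 7 January 2029 (6 days in).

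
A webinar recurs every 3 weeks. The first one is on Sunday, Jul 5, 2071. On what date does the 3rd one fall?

Aug 16, 2071

The 3rd occurrence is 2 intervals after the first: 2 × 21 = 42 days after Jul 5, 2071.
Jul has 31 days — 26 days to the end of Jul leaves 16.
16 days into Aug → Aug 16, 2071.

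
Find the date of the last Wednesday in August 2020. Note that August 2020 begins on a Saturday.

26 August 2020

August 2020 begins on a Saturday, so the first Wednesday is August 5 (4 days later).
August 2020 has 31 days. Adding weeks: 5, 12, 19, 26 — the last one ≤ 31 is the 26th.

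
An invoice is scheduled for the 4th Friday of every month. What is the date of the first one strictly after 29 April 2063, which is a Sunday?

25 May 2063

April 2063 starts on a Sunday; its first Friday is the 6th, so the 4th Friday is the 27th — 27 April 2063.
That is not after 29 April 2063, so look at May 2063.
May 2063 starts on a Tuesday; its first Friday is the 4th, so the 4th Friday is the 25th — 25 May 2063.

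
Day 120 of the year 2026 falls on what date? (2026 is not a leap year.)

January has 31 days (120 − 31 = 89 remain).
February has 28 days (89 − 28 = 61 remain).
March has 31 days (61 − 31 = 30 remain).
30 into April → April 30.

2026-04-30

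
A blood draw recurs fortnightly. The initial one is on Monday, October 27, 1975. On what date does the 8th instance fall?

The 8th occurrence is 7 intervals after the first: 7 × 14 = 98 days after October 27, 1975.
October has 31 days — 4 days to the end of October leaves 94.
November has 30 days (64 left).
December has 31 days (33 left).
January has 31 days (2 left).
2 days into February → February 2, 1976.

February 2, 1976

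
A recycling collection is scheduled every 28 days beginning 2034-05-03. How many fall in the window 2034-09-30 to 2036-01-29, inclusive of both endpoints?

17

Occurrences land 28·i days after 2034-05-03 for i = 0, 1, 2, …
2034-09-30 is 150 days after the start; 150 ÷ 28 = 5 remainder 10; since the remainder is 10, round up to i = 6. First occurrence in the window: #7 on 2034-10-18 (6×28 = 168 days in).
2036-01-29 is 636 days after the start; 636 ÷ 28 = 22 remainder 20. Last occurrence in the window: #23 on 2036-01-09.
Occurrences #7 through #23: 17 in total.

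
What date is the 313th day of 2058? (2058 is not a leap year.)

January has 31 days (313 − 31 = 282 remain).
February has 28 days (282 − 28 = 254 remain).
March has 31 days (254 − 31 = 223 remain).
April has 30 days (223 − 30 = 193 remain).
May has 31 days (193 − 31 = 162 remain).
June has 30 days (162 − 30 = 132 remain).
July has 31 days (132 − 31 = 101 remain).
August has 31 days (101 − 31 = 70 remain).
September has 30 days (70 − 30 = 40 remain).
October has 31 days (40 − 31 = 9 remain).
9 into November → November 9.

9 November 2058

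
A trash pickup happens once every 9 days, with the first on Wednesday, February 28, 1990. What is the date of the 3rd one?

March 18, 1990

The 3rd occurrence is 2 intervals after the first: 2 × 9 = 18 days after February 28, 1990.
February has 28 days — 0 days to the end of February leaves 18.
18 days into March → March 18, 1990.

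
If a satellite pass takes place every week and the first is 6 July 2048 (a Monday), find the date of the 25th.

21 December 2048

The 25th occurrence is 24 intervals after the first: 24 × 7 = 168 days after 6 July 2048.
July has 31 days — 25 days to the end of July leaves 143.
August has 31 days (112 left).
September has 30 days (82 left).
October has 31 days (51 left).
November has 30 days (21 left).
21 days into December → 21 December 2048.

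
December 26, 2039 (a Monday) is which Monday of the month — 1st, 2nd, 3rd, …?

4th

Day 26 falls in week ⌈26/7⌉ of the month.
Days 1–7 hold the 1st Monday, 8–14 the 2nd, 15–21 the 3rd, 22–28 the 4th, 29–31 the 5th.
26 is in the range for the 4th.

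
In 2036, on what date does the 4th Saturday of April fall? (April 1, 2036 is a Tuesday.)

April 2036 begins on a Tuesday, so the first Saturday is April 5 (4 days later).
The 4th Saturday is 3 weeks later: 5 + 21 = 26.

26 April 2036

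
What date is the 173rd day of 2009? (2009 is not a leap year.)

2009-06-22

January has 31 days (173 − 31 = 142 remain).
February has 28 days (142 − 28 = 114 remain).
March has 31 days (114 − 31 = 83 remain).
April has 30 days (83 − 30 = 53 remain).
May has 31 days (53 − 31 = 22 remain).
22 into June → June 22.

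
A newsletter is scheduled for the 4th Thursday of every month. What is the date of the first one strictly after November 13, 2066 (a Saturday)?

November 25, 2066

November 2066 starts on a Monday; its first Thursday is the 4th, so the 4th Thursday is the 25th — November 25, 2066.
November 25, 2066 is after November 13, 2066, so that is the next one.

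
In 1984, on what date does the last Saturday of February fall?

The first Saturday of February 1984 is February 4.
February 1984 has 29 days. Adding weeks: 4, 11, 18, 25 — the last one ≤ 29 is the 25th.

1984-02-25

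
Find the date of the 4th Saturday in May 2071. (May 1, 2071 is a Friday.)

May 23, 2071

May 2071 begins on a Friday, so the first Saturday is May 2 (1 day later).
The 4th Saturday is 3 weeks later: 2 + 21 = 23.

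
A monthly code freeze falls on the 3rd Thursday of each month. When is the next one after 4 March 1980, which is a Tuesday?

20 March 1980

March 1980 starts on a Saturday; its first Thursday is the 6th, so the 3rd Thursday is the 20th — 20 March 1980.
20 March 1980 is after 4 March 1980, so that is the next one.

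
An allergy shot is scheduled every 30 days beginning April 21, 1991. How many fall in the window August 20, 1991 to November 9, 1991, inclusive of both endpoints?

2

Occurrences land 30·i days after April 21, 1991 for i = 0, 1, 2, …
August 20, 1991 is 121 days after the start; 121 ÷ 30 = 4 remainder 1; since the remainder is 1, round up to i = 5. First occurrence in the window: #6 on September 18, 1991 (5×30 = 150 days in).
November 9, 1991 is 202 days after the start; 202 ÷ 30 = 6 remainder 22. Last occurrence in the window: #7 on October 18, 1991.
Occurrences #6 through #7: 2 in total.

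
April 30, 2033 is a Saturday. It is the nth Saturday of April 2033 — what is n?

5th

Day 30 falls in week ⌈30/7⌉ of the month.
Days 1–7 hold the 1st Saturday, 8–14 the 2nd, 15–21 the 3rd, 22–28 the 4th, 29–31 the 5th.
30 is in the range for the 5th.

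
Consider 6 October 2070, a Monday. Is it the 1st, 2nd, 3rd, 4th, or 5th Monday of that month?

1st

Day 6 falls in week ⌈6/7⌉ of the month.
Days 1–7 hold the 1st Monday, 8–14 the 2nd, 15–21 the 3rd, 22–28 the 4th, 29–31 the 5th.
6 is in the range for the 1st.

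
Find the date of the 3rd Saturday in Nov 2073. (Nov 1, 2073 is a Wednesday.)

Nov 2073 begins on a Wednesday, so the first Saturday is Nov 4 (3 days later).
The 3rd Saturday is 2 weeks later: 4 + 14 = 18.

Nov 18, 2073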